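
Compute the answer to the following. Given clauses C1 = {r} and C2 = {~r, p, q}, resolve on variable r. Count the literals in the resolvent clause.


Remove r from C1 and ~r from C2.
C1 remainder: {}
C2 remainder: {p, q}
Union (resolvent): {p, q}
Resolvent has 2 literal(s).

2


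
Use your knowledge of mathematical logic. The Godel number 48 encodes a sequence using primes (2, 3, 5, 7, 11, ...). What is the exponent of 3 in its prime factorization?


Factorize 48 by dividing by 3 repeatedly.
Division steps: 3 divides 48 exactly 1 time(s).
Exponent of 3 = 1

1


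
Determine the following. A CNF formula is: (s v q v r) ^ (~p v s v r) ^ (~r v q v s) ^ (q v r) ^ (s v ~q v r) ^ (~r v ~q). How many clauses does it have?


A CNF formula is a conjunction of clauses.
Clauses are separated by ^.
Counting the conjuncts: 6 clauses.

6


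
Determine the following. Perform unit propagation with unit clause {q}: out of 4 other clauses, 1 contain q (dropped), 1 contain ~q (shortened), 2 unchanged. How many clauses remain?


Satisfied (removed): 1
Shortened (remain): 1
Unchanged (remain): 2
Remaining = 1 + 2 = 3

3


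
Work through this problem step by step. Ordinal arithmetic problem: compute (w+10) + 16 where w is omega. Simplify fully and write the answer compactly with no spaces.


Compute (w+10) + 16.
Ordinal + is associative but NOT commutative; for finite n>0, n + w = w but w + n stays w+n.
By associativity: (w+10) + 16 = w + (10+16) = w+26.
Result = w+26

w+26


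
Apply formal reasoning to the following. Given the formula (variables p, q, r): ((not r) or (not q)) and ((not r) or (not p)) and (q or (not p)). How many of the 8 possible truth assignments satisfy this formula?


Evaluate all 8 assignments for p, q, r:
p=0, q=0, r=0: 1
p=0, q=0, r=1: 1
p=0, q=1, r=0: 1
p=0, q=1, r=1: 0
p=1, q=0, r=0: 0
p=1, q=0, r=1: 0
p=1, q=1, r=0: 1
p=1, q=1, r=1: 0
Satisfying count = 4

4


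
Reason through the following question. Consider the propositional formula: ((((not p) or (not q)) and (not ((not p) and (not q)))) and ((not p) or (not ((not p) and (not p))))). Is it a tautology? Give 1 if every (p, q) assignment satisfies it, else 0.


Check all 4 assignments:
p=0, q=0: 0
p=0, q=1: 1
p=1, q=0: 1
p=1, q=1: 0
Satisfying count = 2/4.
Tautology iff count = 4: no.

0


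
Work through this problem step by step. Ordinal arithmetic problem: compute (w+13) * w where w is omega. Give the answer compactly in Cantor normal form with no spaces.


Compute (w+13) * w.
Ordinal * is associative and left-distributive over +, but NOT commutative; for finite n>1, n*w = w but w*n stays w*n.
(w+13) * w = sup{(w+13)*k : k<w} = sup{w*k+13} = w^2 (the +13 tail is absorbed in the limit).
Result = w^2

w^2


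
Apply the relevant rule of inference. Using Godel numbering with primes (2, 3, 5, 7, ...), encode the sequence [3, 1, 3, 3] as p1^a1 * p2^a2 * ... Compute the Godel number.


Encode each element as an exponent of the corresponding prime:
  2^3 = 8
  3^1 = 3
  5^3 = 125
  7^3 = 343
Product = 8 * 3 * 125 * 343 = 1029000

1029000


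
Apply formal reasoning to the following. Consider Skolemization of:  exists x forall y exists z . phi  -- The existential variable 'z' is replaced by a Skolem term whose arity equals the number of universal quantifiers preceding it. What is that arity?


Quantifier prefix: exists x forall y exists z
'z' is existentially quantified at position 3.
Universal variables preceding it: y
Skolem function arity = 1

1


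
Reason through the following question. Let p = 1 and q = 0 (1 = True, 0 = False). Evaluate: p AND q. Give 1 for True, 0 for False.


p = 1, q = 0
Operation: p AND q
Evaluate: 1 AND 0 = 0

0


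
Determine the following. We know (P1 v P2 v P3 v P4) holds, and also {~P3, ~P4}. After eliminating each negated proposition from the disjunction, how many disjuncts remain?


Original disjuncts (4): P1, P2, P3, P4
Negated (eliminate): ~P3, ~P4
Remaining disjuncts: P1, P2
Count = 4 - 2 = 2

2


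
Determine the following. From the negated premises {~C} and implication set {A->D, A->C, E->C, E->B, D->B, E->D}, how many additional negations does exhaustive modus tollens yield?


Initial negated facts: {~C}
Apply modus tollens to closure:
  ~C and A->C  =>  ~A
  ~C and E->C  =>  ~E
Final negated: {~A, ~C, ~E}
New negations: {~A, ~E}
Count = 2

2


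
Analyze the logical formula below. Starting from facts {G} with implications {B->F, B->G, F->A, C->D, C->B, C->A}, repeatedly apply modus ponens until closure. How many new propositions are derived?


Initial facts: {G}
Apply modus ponens to closure:
  (no implication fires)
Final known: {G}
New propositions: {(none)}
Count = 0

0


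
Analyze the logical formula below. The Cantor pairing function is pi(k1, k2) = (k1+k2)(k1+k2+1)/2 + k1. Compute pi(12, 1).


k1 + k2 = 13
(k1+k2)(k1+k2+1)/2 = 13 * 14 / 2 = 91
pi = 91 + 12 = 103

103


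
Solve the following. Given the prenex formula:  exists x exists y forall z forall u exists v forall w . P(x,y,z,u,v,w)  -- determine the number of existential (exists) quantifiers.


Quantifier prefix: exists x exists y forall z forall u exists v forall w
Mark each quantifier type:
  E E U U E U
Universal count = 3, Existential count = 3
Asked for existential (exists) quantifiers: 3

3


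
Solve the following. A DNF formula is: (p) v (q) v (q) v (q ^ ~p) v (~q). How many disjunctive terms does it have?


A DNF formula is a disjunction of terms (conjunctions).
Terms are separated by v.
Counting the disjuncts: 5 terms.

5


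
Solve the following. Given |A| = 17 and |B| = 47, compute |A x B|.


The Cartesian product A x B contains all ordered pairs (a, b).
|A x B| = |A| * |B| = 17 * 47 = 799

799


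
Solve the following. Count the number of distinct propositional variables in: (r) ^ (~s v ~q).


Identify each variable that appears in the formula.
Variables found: q, r, s
Count = 3

3


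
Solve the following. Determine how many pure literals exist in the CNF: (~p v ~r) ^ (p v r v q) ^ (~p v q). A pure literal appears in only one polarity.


Check each variable for pure literal status:
p: mixed (not pure)
q: pure positive
r: mixed (not pure)
Pure literal count = 1

1


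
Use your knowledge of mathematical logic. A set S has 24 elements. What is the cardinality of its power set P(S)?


The power set of a set with n elements has 2^n elements.
|P(S)| = 2^24 = 16777216

16777216


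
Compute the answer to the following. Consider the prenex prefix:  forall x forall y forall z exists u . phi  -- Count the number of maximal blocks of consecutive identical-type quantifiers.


Quantifier-type sequence: A A A E  (A=forall, E=exists)
Group into maximal same-type runs:
  Ax3 | Ex1
Number of blocks = 2

2


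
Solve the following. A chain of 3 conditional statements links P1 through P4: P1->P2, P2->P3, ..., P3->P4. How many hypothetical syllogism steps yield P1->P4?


With 3 implications in a chain connecting 4 propositions:
P1->P2, P2->P3, ..., P3->P4
Steps needed = (number of implications) - 1 = 3 - 1 = 2

2


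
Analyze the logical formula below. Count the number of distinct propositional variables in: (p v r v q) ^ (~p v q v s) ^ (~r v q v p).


Identify each variable that appears in the formula.
Variables found: p, q, r, s
Count = 4

4


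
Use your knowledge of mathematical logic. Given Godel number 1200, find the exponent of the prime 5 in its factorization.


Factorize 1200 by dividing by 5 repeatedly.
Division steps: 5 divides 1200 exactly 2 time(s).
Exponent of 5 = 2

2


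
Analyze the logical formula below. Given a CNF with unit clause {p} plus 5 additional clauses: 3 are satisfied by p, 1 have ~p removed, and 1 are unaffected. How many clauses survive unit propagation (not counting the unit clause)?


Satisfied (removed): 3
Shortened (remain): 1
Unchanged (remain): 1
Remaining = 1 + 1 = 2

2


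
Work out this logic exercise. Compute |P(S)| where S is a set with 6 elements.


The power set of a set with n elements has 2^n elements.
|P(S)| = 2^6 = 64

64


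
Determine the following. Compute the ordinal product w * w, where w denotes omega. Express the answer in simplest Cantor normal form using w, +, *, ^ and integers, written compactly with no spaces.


Compute w * w.
Ordinal * is associative and left-distributive over +, but NOT commutative; for finite n>1, n*w = w but w*n stays w*n.
w * w = w^2 by definition.
Result = w^2

w^2


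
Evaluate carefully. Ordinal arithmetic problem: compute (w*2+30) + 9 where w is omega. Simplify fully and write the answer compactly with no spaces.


Compute (w*2+30) + 9.
Ordinal + is associative but NOT commutative; for finite n>0, n + w = w but w + n stays w+n.
By associativity: (w*2+30) + 9 = w*2 + (30+9) = w*2+39.
Result = w*2+39

w*2+39


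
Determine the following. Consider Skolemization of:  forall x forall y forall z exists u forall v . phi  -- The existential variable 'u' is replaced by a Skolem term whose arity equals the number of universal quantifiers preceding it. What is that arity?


Quantifier prefix: forall x forall y forall z exists u forall v
'u' is existentially quantified at position 4.
Universal variables preceding it: x, y, z
Skolem function arity = 3

3


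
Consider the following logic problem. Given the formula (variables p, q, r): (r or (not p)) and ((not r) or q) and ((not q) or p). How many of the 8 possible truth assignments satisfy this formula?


Evaluate all 8 assignments for p, q, r:
p=0, q=0, r=0: 1
p=0, q=0, r=1: 0
p=0, q=1, r=0: 0
p=0, q=1, r=1: 0
p=1, q=0, r=0: 0
p=1, q=0, r=1: 0
p=1, q=1, r=0: 0
p=1, q=1, r=1: 1
Satisfying count = 2

2


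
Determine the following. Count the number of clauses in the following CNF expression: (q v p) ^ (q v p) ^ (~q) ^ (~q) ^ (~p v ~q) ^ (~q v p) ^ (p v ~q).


A CNF formula is a conjunction of clauses.
Clauses are separated by ^.
Counting the conjuncts: 7 clauses.

7


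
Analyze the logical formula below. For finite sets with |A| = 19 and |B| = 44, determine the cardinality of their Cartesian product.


The Cartesian product A x B contains all ordered pairs (a, b).
|A x B| = |A| * |B| = 19 * 44 = 836

836


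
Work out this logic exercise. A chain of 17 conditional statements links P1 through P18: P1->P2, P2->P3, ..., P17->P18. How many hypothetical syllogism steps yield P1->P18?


With 17 implications in a chain connecting 18 propositions:
P1->P2, P2->P3, ..., P17->P18
Steps needed = (number of implications) - 1 = 17 - 1 = 16

16


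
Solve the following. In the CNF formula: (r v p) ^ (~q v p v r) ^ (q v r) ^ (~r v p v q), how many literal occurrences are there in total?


Counting literals in each clause:
Clause 1: 2 literal(s)
Clause 2: 3 literal(s)
Clause 3: 2 literal(s)
Clause 4: 3 literal(s)
Total = 10

10


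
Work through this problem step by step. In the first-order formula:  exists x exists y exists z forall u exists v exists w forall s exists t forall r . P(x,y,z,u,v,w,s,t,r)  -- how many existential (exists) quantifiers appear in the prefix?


Quantifier prefix: exists x exists y exists z forall u exists v exists w forall s exists t forall r
Mark each quantifier type:
  E E E U E E U E U
Universal count = 3, Existential count = 6
Asked for existential (exists) quantifiers: 6

6


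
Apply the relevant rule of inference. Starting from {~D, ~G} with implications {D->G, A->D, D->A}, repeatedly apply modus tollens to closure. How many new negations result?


Initial negated facts: {~D, ~G}
Apply modus tollens to closure:
  ~D and A->D  =>  ~A
Final negated: {~A, ~D, ~G}
New negations: {~A}
Count = 1

1


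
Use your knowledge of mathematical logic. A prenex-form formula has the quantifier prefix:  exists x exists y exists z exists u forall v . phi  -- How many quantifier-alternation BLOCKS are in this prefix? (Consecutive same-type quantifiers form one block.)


Quantifier-type sequence: E E E E A  (A=forall, E=exists)
Group into maximal same-type runs:
  Ex4 | Ax1
Number of blocks = 2

2


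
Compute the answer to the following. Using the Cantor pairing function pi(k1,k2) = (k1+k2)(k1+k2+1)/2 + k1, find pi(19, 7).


k1 + k2 = 26
(k1+k2)(k1+k2+1)/2 = 26 * 27 / 2 = 351
pi = 351 + 19 = 370

370


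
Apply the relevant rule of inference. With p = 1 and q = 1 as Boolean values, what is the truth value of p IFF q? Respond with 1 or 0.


p = 1, q = 1
Operation: p IFF q
Evaluate: 1 IFF 1 = 1

1


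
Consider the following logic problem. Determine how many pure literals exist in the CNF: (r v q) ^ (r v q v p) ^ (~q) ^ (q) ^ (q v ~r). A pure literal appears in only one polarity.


Check each variable for pure literal status:
p: pure positive
q: mixed (not pure)
r: mixed (not pure)
Pure literal count = 1

1


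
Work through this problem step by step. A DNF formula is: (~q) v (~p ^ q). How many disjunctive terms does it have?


A DNF formula is a disjunction of terms (conjunctions).
Terms are separated by v.
Counting the disjuncts: 2 terms.

2


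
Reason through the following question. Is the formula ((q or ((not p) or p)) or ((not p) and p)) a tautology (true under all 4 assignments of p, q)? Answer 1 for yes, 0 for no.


Check all 4 assignments:
p=0, q=0: 1
p=0, q=1: 1
p=1, q=0: 1
p=1, q=1: 1
Satisfying count = 4/4.
Tautology iff count = 4: yes.

1


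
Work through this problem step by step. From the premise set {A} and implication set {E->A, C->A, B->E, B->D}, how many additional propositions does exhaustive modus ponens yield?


Initial facts: {A}
Apply modus ponens to closure:
  (no implication fires)
Final known: {A}
New propositions: {(none)}
Count = 0

0


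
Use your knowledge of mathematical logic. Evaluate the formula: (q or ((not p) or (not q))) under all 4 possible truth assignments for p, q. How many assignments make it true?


Check all 4 assignments:
p=0, q=0: 1
p=0, q=1: 1
p=1, q=0: 1
p=1, q=1: 1
Count of True = 4

4


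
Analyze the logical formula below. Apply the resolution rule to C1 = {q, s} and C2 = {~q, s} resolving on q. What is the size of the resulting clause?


Remove q from C1 and ~q from C2.
C1 remainder: {s}
C2 remainder: {s}
Union (resolvent): {s}
Resolvent has 1 literal(s).

1


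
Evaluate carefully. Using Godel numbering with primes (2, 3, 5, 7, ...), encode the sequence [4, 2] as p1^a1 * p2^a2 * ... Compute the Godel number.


Encode each element as an exponent of the corresponding prime:
  2^4 = 16
  3^2 = 9
Product = 16 * 9 = 144

144


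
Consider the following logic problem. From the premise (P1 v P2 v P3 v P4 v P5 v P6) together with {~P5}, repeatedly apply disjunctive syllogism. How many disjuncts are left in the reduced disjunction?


Original disjuncts (6): P1, P2, P3, P4, P5, P6
Negated (eliminate): ~P5
Remaining disjuncts: P1, P2, P3, P4, P6
Count = 6 - 1 = 5

5


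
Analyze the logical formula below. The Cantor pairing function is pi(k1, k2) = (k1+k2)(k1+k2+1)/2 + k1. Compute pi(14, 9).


k1 + k2 = 23
(k1+k2)(k1+k2+1)/2 = 23 * 24 / 2 = 276
pi = 276 + 14 = 290

290


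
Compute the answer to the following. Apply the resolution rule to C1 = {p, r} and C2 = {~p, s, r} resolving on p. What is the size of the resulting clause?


Remove p from C1 and ~p from C2.
C1 remainder: {r}
C2 remainder: {s, r}
Union (resolvent): {r, s}
Resolvent has 2 literal(s).

2


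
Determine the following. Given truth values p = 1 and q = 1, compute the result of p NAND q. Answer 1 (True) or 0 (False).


p = 1, q = 1
Operation: p NAND q
Evaluate: 1 NAND 1 = 0

0


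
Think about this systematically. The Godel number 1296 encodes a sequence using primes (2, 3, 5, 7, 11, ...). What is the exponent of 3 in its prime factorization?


Factorize 1296 by dividing by 3 repeatedly.
Division steps: 3 divides 1296 exactly 4 time(s).
Exponent of 3 = 4

4


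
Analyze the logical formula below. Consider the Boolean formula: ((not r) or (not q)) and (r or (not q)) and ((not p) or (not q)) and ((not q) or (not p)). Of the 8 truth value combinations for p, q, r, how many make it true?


Evaluate all 8 assignments for p, q, r:
p=0, q=0, r=0: 1
p=0, q=0, r=1: 1
p=0, q=1, r=0: 0
p=0, q=1, r=1: 0
p=1, q=0, r=0: 1
p=1, q=0, r=1: 1
p=1, q=1, r=0: 0
p=1, q=1, r=1: 0
Satisfying count = 4

4


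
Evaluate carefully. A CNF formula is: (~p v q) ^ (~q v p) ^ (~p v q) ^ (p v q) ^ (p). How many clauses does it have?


A CNF formula is a conjunction of clauses.
Clauses are separated by ^.
Counting the conjuncts: 5 clauses.

5


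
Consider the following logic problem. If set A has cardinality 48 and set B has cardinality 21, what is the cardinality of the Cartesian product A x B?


The Cartesian product A x B contains all ordered pairs (a, b).
|A x B| = |A| * |B| = 48 * 21 = 1008

1008


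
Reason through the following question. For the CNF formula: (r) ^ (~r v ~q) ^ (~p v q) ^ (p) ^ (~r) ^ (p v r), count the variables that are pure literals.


Check each variable for pure literal status:
p: mixed (not pure)
q: mixed (not pure)
r: mixed (not pure)
Pure literal count = 0

0


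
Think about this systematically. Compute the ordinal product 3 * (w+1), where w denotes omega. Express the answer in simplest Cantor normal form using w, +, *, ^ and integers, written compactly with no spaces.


Compute 3 * (w+1).
Ordinal * is associative and left-distributive over +, but NOT commutative; for finite n>1, n*w = w but w*n stays w*n.
By left-distributivity: 3 * (w+1) = 3*w + 3*1 = w + 3 = w+3.
Result = w+3

w+3


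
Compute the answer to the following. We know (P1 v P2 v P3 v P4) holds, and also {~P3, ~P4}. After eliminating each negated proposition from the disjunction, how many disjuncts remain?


Original disjuncts (4): P1, P2, P3, P4
Negated (eliminate): ~P3, ~P4
Remaining disjuncts: P1, P2
Count = 4 - 2 = 2

2


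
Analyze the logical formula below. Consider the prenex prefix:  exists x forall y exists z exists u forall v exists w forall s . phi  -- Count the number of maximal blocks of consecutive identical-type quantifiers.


Quantifier-type sequence: E A E E A E A  (A=forall, E=exists)
Group into maximal same-type runs:
  Ex1 | Ax1 | Ex2 | Ax1 | Ex1 | Ax1
Number of blocks = 6

6


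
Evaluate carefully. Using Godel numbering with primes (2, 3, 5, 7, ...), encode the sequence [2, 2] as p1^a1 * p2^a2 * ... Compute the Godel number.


Encode each element as an exponent of the corresponding prime:
  2^2 = 4
  3^2 = 9
Product = 4 * 9 = 36

36


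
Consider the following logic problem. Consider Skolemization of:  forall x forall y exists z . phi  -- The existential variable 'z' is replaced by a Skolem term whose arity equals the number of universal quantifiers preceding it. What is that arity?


Quantifier prefix: forall x forall y exists z
'z' is existentially quantified at position 3.
Universal variables preceding it: x, y
Skolem function arity = 2

2


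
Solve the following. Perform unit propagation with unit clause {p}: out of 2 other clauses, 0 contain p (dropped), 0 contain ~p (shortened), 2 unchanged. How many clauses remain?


Satisfied (removed): 0
Shortened (remain): 0
Unchanged (remain): 2
Remaining = 0 + 2 = 2

2


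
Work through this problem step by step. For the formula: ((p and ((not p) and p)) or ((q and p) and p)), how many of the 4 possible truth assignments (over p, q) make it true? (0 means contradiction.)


Check all 4 assignments:
p=0, q=0: 0
p=0, q=1: 0
p=1, q=0: 0
p=1, q=1: 1
Count of True = 1

1


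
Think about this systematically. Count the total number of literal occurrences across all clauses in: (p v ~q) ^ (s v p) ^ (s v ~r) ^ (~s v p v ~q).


Counting literals in each clause:
Clause 1: 2 literal(s)
Clause 2: 2 literal(s)
Clause 3: 2 literal(s)
Clause 4: 3 literal(s)
Total = 9

9


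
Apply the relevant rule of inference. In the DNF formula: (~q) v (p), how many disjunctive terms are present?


A DNF formula is a disjunction of terms (conjunctions).
Terms are separated by v.
Counting the disjuncts: 2 terms.

2


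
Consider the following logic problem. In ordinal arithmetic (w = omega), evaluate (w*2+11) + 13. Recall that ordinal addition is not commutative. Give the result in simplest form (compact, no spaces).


Compute (w*2+11) + 13.
Ordinal + is associative but NOT commutative; for finite n>0, n + w = w but w + n stays w+n.
By associativity: (w*2+11) + 13 = w*2 + (11+13) = w*2+24.
Result = w*2+24

w*2+24


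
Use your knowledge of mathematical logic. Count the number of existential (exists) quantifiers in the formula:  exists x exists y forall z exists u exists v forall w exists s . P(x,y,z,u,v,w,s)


Quantifier prefix: exists x exists y forall z exists u exists v forall w exists s
Mark each quantifier type:
  E E U E E U E
Universal count = 2, Existential count = 5
Asked for existential (exists) quantifiers: 5

5


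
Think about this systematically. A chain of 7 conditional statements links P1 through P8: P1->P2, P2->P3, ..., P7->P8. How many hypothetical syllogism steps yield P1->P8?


With 7 implications in a chain connecting 8 propositions:
P1->P2, P2->P3, ..., P7->P8
Steps needed = (number of implications) - 1 = 7 - 1 = 6

6


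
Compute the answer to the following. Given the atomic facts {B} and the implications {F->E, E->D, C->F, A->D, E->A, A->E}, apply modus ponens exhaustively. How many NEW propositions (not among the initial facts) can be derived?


Initial facts: {B}
Apply modus ponens to closure:
  (no implication fires)
Final known: {B}
New propositions: {(none)}
Count = 0

0


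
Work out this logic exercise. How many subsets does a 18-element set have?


The power set of a set with n elements has 2^n elements.
|P(S)| = 2^18 = 262144

262144


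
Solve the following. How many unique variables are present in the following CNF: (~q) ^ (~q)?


Identify each variable that appears in the formula.
Variables found: q
Count = 1

1


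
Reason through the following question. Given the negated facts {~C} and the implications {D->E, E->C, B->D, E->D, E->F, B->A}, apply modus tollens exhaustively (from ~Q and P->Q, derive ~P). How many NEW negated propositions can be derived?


Initial negated facts: {~C}
Apply modus tollens to closure:
  ~C and E->C  =>  ~E
  ~E and D->E  =>  ~D
  ~D and B->D  =>  ~B
Final negated: {~B, ~C, ~D, ~E}
New negations: {~B, ~D, ~E}
Count = 3

3


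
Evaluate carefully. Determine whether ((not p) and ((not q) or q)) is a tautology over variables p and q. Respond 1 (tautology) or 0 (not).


Check all 4 assignments:
p=0, q=0: 1
p=0, q=1: 1
p=1, q=0: 0
p=1, q=1: 0
Satisfying count = 2/4.
Tautology iff count = 4: no.

0


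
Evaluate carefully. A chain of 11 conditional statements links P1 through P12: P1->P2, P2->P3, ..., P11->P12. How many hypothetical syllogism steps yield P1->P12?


With 11 implications in a chain connecting 12 propositions:
P1->P2, P2->P3, ..., P11->P12
Steps needed = (number of implications) - 1 = 11 - 1 = 10

10


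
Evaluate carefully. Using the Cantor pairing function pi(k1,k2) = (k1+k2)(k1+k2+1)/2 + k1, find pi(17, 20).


k1 + k2 = 37
(k1+k2)(k1+k2+1)/2 = 37 * 38 / 2 = 703
pi = 703 + 17 = 720

720


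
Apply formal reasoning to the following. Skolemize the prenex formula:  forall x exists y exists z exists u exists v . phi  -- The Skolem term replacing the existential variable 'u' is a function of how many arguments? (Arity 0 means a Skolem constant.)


Quantifier prefix: forall x exists y exists z exists u exists v
'u' is existentially quantified at position 4.
Universal variables preceding it: x
Skolem function arity = 1

1


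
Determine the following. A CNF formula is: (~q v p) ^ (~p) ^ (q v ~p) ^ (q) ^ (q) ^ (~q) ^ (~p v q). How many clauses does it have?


A CNF formula is a conjunction of clauses.
Clauses are separated by ^.
Counting the conjuncts: 7 clauses.

7


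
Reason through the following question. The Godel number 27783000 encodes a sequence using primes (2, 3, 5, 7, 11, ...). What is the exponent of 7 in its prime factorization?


Factorize 27783000 by dividing by 7 repeatedly.
Division steps: 7 divides 27783000 exactly 3 time(s).
Exponent of 7 = 3

3


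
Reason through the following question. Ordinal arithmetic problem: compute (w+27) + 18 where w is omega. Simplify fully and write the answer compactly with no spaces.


Compute (w+27) + 18.
Ordinal + is associative but NOT commutative; for finite n>0, n + w = w but w + n stays w+n.
By associativity: (w+27) + 18 = w + (27+18) = w+45.
Result = w+45

w+45


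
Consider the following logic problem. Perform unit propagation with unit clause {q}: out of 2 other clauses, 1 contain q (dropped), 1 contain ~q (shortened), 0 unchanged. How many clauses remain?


Satisfied (removed): 1
Shortened (remain): 1
Unchanged (remain): 0
Remaining = 1 + 0 = 1

1


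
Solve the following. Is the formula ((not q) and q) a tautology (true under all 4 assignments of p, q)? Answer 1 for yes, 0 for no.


Check all 4 assignments:
p=0, q=0: 0
p=0, q=1: 0
p=1, q=0: 0
p=1, q=1: 0
Satisfying count = 0/4.
Tautology iff count = 4: no.

0


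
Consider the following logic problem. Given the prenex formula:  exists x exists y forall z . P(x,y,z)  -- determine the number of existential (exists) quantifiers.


Quantifier prefix: exists x exists y forall z
Mark each quantifier type:
  E E U
Universal count = 1, Existential count = 2
Asked for existential (exists) quantifiers: 2

2


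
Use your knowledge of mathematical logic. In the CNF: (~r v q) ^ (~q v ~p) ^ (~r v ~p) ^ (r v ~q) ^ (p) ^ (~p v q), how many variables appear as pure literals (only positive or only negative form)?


Check each variable for pure literal status:
p: mixed (not pure)
q: mixed (not pure)
r: mixed (not pure)
Pure literal count = 0

0


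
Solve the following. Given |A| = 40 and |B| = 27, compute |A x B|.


The Cartesian product A x B contains all ordered pairs (a, b).
|A x B| = |A| * |B| = 40 * 27 = 1080

1080


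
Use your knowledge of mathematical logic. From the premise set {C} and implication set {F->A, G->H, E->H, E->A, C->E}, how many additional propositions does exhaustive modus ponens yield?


Initial facts: {C}
Apply modus ponens to closure:
  C and C->E  =>  E
  E and E->H  =>  H
  E and E->A  =>  A
Final known: {A, C, E, H}
New propositions: {A, E, H}
Count = 3

3


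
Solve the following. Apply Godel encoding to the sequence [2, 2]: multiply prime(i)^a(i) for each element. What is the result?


Encode each element as an exponent of the corresponding prime:
  2^2 = 4
  3^2 = 9
Product = 4 * 9 = 36

36


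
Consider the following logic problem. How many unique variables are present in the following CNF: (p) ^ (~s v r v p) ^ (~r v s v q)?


Identify each variable that appears in the formula.
Variables found: p, q, r, s
Count = 4

4


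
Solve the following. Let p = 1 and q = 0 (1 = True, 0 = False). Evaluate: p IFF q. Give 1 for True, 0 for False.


p = 1, q = 0
Operation: p IFF q
Evaluate: 1 IFF 0 = 0

0


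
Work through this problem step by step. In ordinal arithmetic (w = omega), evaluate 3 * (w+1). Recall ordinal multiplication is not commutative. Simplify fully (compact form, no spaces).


Compute 3 * (w+1).
Ordinal * is associative and left-distributive over +, but NOT commutative; for finite n>1, n*w = w but w*n stays w*n.
By left-distributivity: 3 * (w+1) = 3*w + 3*1 = w + 3 = w+3.
Result = w+3

w+3


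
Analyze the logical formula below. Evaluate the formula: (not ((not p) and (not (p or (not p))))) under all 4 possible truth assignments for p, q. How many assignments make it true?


Check all 4 assignments:
p=0, q=0: 1
p=0, q=1: 1
p=1, q=0: 1
p=1, q=1: 1
Count of True = 4

4


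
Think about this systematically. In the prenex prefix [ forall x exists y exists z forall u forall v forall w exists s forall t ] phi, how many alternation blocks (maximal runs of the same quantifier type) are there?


Quantifier-type sequence: A E E A A A E A  (A=forall, E=exists)
Group into maximal same-type runs:
  Ax1 | Ex2 | Ax3 | Ex1 | Ax1
Number of blocks = 5

5


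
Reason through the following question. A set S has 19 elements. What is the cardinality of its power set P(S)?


The power set of a set with n elements has 2^n elements.
|P(S)| = 2^19 = 524288

524288


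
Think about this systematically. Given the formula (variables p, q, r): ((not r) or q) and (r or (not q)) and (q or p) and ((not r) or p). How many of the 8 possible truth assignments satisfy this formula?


Evaluate all 8 assignments for p, q, r:
p=0, q=0, r=0: 0
p=0, q=0, r=1: 0
p=0, q=1, r=0: 0
p=0, q=1, r=1: 0
p=1, q=0, r=0: 1
p=1, q=0, r=1: 0
p=1, q=1, r=0: 0
p=1, q=1, r=1: 1
Satisfying count = 2

2


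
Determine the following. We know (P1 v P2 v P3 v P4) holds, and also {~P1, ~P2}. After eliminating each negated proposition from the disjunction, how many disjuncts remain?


Original disjuncts (4): P1, P2, P3, P4
Negated (eliminate): ~P1, ~P2
Remaining disjuncts: P3, P4
Count = 4 - 2 = 2

2


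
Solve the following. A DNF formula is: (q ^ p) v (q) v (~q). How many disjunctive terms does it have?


A DNF formula is a disjunction of terms (conjunctions).
Terms are separated by v.
Counting the disjuncts: 3 terms.

3


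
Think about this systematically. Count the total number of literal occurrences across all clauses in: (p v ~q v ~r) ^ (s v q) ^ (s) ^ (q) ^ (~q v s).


Counting literals in each clause:
Clause 1: 3 literal(s)
Clause 2: 2 literal(s)
Clause 3: 1 literal(s)
Clause 4: 1 literal(s)
Clause 5: 2 literal(s)
Total = 9

9


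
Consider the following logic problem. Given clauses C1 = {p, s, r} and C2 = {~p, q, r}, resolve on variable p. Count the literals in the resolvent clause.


Remove p from C1 and ~p from C2.
C1 remainder: {s, r}
C2 remainder: {q, r}
Union (resolvent): {q, r, s}
Resolvent has 3 literal(s).

3


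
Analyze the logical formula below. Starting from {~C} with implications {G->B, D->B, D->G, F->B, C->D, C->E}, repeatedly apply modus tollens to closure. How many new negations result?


Initial negated facts: {~C}
Apply modus tollens to closure:
  (no implication fires)
Final negated: {~C}
New negations: {(none)}
Count = 0

0


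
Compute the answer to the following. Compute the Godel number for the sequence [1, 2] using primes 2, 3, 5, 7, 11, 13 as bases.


Encode each element as an exponent of the corresponding prime:
  2^1 = 2
  3^2 = 9
Product = 2 * 9 = 18

18


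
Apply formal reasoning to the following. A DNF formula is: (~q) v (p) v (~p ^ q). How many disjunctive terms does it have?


A DNF formula is a disjunction of terms (conjunctions).
Terms are separated by v.
Counting the disjuncts: 3 terms.

3


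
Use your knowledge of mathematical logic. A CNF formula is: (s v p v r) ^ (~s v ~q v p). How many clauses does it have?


A CNF formula is a conjunction of clauses.
Clauses are separated by ^.
Counting the conjuncts: 2 clauses.

2


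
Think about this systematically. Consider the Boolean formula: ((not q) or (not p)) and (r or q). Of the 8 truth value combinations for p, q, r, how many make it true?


Evaluate all 8 assignments for p, q, r:
p=0, q=0, r=0: 0
p=0, q=0, r=1: 1
p=0, q=1, r=0: 1
p=0, q=1, r=1: 1
p=1, q=0, r=0: 0
p=1, q=0, r=1: 1
p=1, q=1, r=0: 0
p=1, q=1, r=1: 0
Satisfying count = 4

4


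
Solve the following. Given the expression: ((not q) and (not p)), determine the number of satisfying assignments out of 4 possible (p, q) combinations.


Check all 4 assignments:
p=0, q=0: 1
p=0, q=1: 0
p=1, q=0: 0
p=1, q=1: 0
Count of True = 1

1


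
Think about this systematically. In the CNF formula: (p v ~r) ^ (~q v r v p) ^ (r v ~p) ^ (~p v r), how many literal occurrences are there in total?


Counting literals in each clause:
Clause 1: 2 literal(s)
Clause 2: 3 literal(s)
Clause 3: 2 literal(s)
Clause 4: 2 literal(s)
Total = 9

9


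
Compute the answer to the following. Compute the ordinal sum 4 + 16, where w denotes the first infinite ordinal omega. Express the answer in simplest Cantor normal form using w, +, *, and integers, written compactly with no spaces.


Compute 4 + 16.
Ordinal + is associative but NOT commutative; for finite n>0, n + w = w but w + n stays w+n.
Both operands finite; ordinal + agrees with natural +: 4 + 16 = 20.
Result = 20

20


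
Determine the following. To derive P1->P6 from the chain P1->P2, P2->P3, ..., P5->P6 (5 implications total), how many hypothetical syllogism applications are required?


With 5 implications in a chain connecting 6 propositions:
P1->P2, P2->P3, ..., P5->P6
Steps needed = (number of implications) - 1 = 5 - 1 = 4

4


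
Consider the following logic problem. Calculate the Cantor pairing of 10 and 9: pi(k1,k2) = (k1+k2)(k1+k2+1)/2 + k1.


k1 + k2 = 19
(k1+k2)(k1+k2+1)/2 = 19 * 20 / 2 = 190
pi = 190 + 10 = 200

200


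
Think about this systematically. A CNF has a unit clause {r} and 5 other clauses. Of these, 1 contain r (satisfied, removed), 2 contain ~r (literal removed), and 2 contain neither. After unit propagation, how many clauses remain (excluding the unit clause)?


Satisfied (removed): 1
Shortened (remain): 2
Unchanged (remain): 2
Remaining = 2 + 2 = 4

4


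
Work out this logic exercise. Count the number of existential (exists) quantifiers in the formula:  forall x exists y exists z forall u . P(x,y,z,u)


Quantifier prefix: forall x exists y exists z forall u
Mark each quantifier type:
  U E E U
Universal count = 2, Existential count = 2
Asked for existential (exists) quantifiers: 2

2


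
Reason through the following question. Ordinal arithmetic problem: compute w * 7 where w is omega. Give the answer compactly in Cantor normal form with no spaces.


Compute w * 7.
Ordinal * is associative and left-distributive over +, but NOT commutative; for finite n>1, n*w = w but w*n stays w*n.
w * 7 means 7 copies of w concatenated: w*7.
Result = w*7

w*7


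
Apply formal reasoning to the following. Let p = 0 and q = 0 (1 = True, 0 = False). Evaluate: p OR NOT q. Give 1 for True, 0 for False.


p = 0, q = 0
Operation: p OR NOT q
Evaluate: 0 OR NOT 0 = 1

1


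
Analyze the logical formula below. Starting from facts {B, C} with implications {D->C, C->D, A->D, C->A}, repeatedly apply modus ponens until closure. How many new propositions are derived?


Initial facts: {B, C}
Apply modus ponens to closure:
  C and C->D  =>  D
  C and C->A  =>  A
Final known: {A, B, C, D}
New propositions: {A, D}
Count = 2

2


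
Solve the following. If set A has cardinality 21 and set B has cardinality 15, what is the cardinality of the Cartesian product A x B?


The Cartesian product A x B contains all ordered pairs (a, b).
|A x B| = |A| * |B| = 21 * 15 = 315

315


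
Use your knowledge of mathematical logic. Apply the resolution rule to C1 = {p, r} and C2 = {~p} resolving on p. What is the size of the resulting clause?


Remove p from C1 and ~p from C2.
C1 remainder: {r}
C2 remainder: {}
Union (resolvent): {r}
Resolvent has 1 literal(s).

1


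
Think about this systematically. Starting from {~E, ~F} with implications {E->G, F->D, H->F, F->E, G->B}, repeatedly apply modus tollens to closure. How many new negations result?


Initial negated facts: {~E, ~F}
Apply modus tollens to closure:
  ~F and H->F  =>  ~H
Final negated: {~E, ~F, ~H}
New negations: {~H}
Count = 1

1


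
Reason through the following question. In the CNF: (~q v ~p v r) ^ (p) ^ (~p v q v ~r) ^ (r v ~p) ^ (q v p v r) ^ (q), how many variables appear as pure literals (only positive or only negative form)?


Check each variable for pure literal status:
p: mixed (not pure)
q: mixed (not pure)
r: mixed (not pure)
Pure literal count = 0

0


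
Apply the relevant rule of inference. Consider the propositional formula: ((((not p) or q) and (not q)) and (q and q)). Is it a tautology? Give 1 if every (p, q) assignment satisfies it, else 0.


Check all 4 assignments:
p=0, q=0: 0
p=0, q=1: 0
p=1, q=0: 0
p=1, q=1: 0
Satisfying count = 0/4.
Tautology iff count = 4: no.

0


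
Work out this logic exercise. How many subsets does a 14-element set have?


The power set of a set with n elements has 2^n elements.
|P(S)| = 2^14 = 16384

16384


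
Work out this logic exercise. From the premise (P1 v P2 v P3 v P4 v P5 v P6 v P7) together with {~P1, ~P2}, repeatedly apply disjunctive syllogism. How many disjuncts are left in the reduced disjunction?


Original disjuncts (7): P1, P2, P3, P4, P5, P6, P7
Negated (eliminate): ~P1, ~P2
Remaining disjuncts: P3, P4, P5, P6, P7
Count = 7 - 2 = 5

5


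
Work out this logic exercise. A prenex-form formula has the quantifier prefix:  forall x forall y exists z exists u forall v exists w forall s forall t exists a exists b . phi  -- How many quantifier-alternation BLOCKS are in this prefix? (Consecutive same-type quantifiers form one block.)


Quantifier-type sequence: A A E E A E A A E E  (A=forall, E=exists)
Group into maximal same-type runs:
  Ax2 | Ex2 | Ax1 | Ex1 | Ax2 | Ex2
Number of blocks = 6

6


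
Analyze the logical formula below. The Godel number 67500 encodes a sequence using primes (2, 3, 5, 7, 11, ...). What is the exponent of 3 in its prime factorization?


Factorize 67500 by dividing by 3 repeatedly.
Division steps: 3 divides 67500 exactly 3 time(s).
Exponent of 3 = 3

3


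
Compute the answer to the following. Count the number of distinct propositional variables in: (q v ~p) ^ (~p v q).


Identify each variable that appears in the formula.
Variables found: p, q
Count = 2

2


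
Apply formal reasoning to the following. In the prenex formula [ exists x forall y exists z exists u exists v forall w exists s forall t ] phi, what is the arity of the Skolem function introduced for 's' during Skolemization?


Quantifier prefix: exists x forall y exists z exists u exists v forall w exists s forall t
's' is existentially quantified at position 7.
Universal variables preceding it: y, w
Skolem function arity = 2

2


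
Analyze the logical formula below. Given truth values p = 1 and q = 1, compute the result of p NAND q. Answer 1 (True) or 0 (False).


p = 1, q = 1
Operation: p NAND q
Evaluate: 1 NAND 1 = 0

0


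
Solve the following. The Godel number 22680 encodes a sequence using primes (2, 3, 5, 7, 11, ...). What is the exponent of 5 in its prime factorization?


Factorize 22680 by dividing by 5 repeatedly.
Division steps: 5 divides 22680 exactly 1 time(s).
Exponent of 5 = 1

1


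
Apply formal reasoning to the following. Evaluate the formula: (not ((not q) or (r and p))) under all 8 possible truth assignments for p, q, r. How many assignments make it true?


Check all 8 assignments:
p=0, q=0, r=0: 0
p=0, q=0, r=1: 0
p=0, q=1, r=0: 1
p=0, q=1, r=1: 1
p=1, q=0, r=0: 0
p=1, q=0, r=1: 0
p=1, q=1, r=0: 1
p=1, q=1, r=1: 0
Count of True = 3

3


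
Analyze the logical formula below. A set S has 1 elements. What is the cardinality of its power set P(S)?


The power set of a set with n elements has 2^n elements.
|P(S)| = 2^1 = 2

2


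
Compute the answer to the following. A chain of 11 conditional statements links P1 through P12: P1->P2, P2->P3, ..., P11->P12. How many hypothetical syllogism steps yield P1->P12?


With 11 implications in a chain connecting 12 propositions:
P1->P2, P2->P3, ..., P11->P12
Steps needed = (number of implications) - 1 = 11 - 1 = 10

10


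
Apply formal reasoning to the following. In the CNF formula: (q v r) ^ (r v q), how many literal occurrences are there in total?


Counting literals in each clause:
Clause 1: 2 literal(s)
Clause 2: 2 literal(s)
Total = 4

4


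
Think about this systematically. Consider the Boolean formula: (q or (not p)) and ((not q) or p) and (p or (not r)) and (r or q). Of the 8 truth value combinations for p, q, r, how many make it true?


Evaluate all 8 assignments for p, q, r:
p=0, q=0, r=0: 0
p=0, q=0, r=1: 0
p=0, q=1, r=0: 0
p=0, q=1, r=1: 0
p=1, q=0, r=0: 0
p=1, q=0, r=1: 0
p=1, q=1, r=0: 1
p=1, q=1, r=1: 1
Satisfying count = 2

2
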